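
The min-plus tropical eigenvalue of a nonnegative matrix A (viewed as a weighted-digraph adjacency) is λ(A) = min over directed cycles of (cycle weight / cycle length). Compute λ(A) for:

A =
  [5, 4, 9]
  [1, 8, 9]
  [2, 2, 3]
λ(A) = 5/2

Enumerate directed cycles and compute their means (weight / length). Sample:
  cycle 0 → 0: weight = 5, length = 1, mean = 5/1 ≈ 5.000
  cycle 1 → 1: weight = 8, length = 1, mean = 8/1 ≈ 8.000
  cycle 2 → 2: weight = 3, length = 1, mean = 3/1 ≈ 3.000
  cycle 0 → 1 → 0: weight = 5, length = 2, mean = 5/2 ≈ 2.500
  cycle 0 → 2 → 0: weight = 11, length = 2, mean = 11/2 ≈ 5.500
  cycle 1 → 0 → 1: weight = 5, length = 2, mean = 5/2 ≈ 2.500
Minimum mean = 2.500, attained e.g. along the cycle 0 → 1 → 0 with weight 5 and length 2. So λ(A) = 5/2 = 5/2.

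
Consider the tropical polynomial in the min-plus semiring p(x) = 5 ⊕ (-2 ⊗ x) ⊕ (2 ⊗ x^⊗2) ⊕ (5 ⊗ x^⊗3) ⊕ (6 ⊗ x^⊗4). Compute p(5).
p(5) = 3

A tropical monomial a ⊗ x^⊗i evaluates to a + i · x. Evaluating each term at x = 5:
  Term 0 contributes 5 + 0 · 5 = 5
  Term 1 contributes -2 + 1 · 5 = 3
  Term 2 contributes 2 + 2 · 5 = 12
  Term 3 contributes 5 + 3 · 5 = 20
  Term 4 contributes 6 + 4 · 5 = 26
p(5) = ⊕ of these = min[5, 3, 12, 20, 26] = 3.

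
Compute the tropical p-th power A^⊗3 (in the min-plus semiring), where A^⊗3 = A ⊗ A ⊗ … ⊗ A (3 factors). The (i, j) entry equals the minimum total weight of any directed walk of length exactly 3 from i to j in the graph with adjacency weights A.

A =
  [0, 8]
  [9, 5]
A^⊗3 =
  [0, 8]
  [9, 15]

Each entry (A^⊗3)_ij equals the minimum over all length-3 walks i = v_0 → v_1 → … → v_3 = j of Σ_t A[v_t][v_{t+1}]. For example, for (i, j) = (0, 1) we minimise over 4 possible intermediate vertex sequences; the minimum is 8, attained along the walk 0 → 0 → 0 → 1.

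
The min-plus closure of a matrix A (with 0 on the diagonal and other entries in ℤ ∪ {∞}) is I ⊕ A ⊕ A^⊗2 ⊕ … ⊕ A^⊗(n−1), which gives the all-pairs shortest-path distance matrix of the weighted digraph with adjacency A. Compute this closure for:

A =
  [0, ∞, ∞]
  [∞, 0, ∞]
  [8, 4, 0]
Closure =
  [0, ∞, ∞]
  [∞, 0, ∞]
  [8, 4, 0]

This is the Floyd-Warshall all-pairs shortest-path computation. For each intermediate vertex k = 0, 1, …, 2, update dist[i][j] ← min(dist[i][j], dist[i][k] + dist[k][j]). The final matrix gives, for each (i, j), the minimum total weight of any directed path from i to j (possibly empty when i = j).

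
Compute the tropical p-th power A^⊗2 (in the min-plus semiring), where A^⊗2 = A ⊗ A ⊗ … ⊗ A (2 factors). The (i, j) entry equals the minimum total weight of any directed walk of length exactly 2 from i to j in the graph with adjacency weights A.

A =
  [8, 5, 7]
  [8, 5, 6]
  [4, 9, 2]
A^⊗2 =
  [11, 10, 9]
  [10, 10, 8]
  [6, 9, 4]

Each entry (A^⊗2)_ij equals the minimum over all length-2 walks i = v_0 → v_1 → … → v_2 = j of Σ_t A[v_t][v_{t+1}]. For example, for (i, j) = (0, 2) we minimise over 3 possible intermediate vertex sequences; the minimum is 9, attained along the walk 0 → 2 → 2.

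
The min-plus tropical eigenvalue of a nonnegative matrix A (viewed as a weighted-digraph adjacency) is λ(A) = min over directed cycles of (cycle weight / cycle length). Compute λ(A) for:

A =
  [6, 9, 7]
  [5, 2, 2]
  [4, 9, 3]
λ(A) = 2

Enumerate directed cycles and compute their means (weight / length). Sample:
  cycle 0 → 0: weight = 6, length = 1, mean = 6/1 ≈ 6.000
  cycle 1 → 1: weight = 2, length = 1, mean = 2/1 ≈ 2.000
  cycle 2 → 2: weight = 3, length = 1, mean = 3/1 ≈ 3.000
  cycle 0 → 1 → 0: weight = 14, length = 2, mean = 14/2 ≈ 7.000
  cycle 0 → 2 → 0: weight = 11, length = 2, mean = 11/2 ≈ 5.500
  cycle 1 → 0 → 1: weight = 14, length = 2, mean = 14/2 ≈ 7.000
Minimum mean = 2.000, attained e.g. along the cycle 1 → 1 with weight 2 and length 1. So λ(A) = 2/1 = 2.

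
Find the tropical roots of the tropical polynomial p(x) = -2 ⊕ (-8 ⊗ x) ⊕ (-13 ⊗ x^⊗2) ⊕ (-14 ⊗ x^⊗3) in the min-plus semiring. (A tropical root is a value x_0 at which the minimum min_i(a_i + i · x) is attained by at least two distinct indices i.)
Roots: {1, 5, 6}

Each tropical root is a break point of the lower envelope of the lines y = a_i + i · x (there are 4 lines, with slopes 0, 1, ..., 3). Only the lines that attain the minimum somewhere contribute to roots; other lines are dominated. Here the surviving (envelope) indices are i = 3, i = 2, i = 1, i = 0.
Intersections between consecutive envelope lines give the roots: for adjacent envelope indices i < j the intersection is x = (a_i − a_j) / (j − i). Reading off the sorted break points: {1, 5, 6}.
Verification: at each break x_0, at least two indices attain the minimum of min_i(a_i + i · x_0).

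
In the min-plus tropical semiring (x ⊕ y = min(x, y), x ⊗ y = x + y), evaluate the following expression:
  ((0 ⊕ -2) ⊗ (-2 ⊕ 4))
((0 ⊕ -2) ⊗ (-2 ⊕ 4)) = -4

Expand innermost to outermost. Recall ⊕ takes the minimum of its arguments and ⊗ takes their sum. Working out the expression ((0 ⊕ -2) ⊗ (-2 ⊕ 4)) gives -4.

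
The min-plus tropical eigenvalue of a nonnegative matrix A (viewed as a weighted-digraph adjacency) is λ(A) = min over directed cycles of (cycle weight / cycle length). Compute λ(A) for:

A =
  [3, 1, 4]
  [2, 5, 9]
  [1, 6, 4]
λ(A) = 3/2

Enumerate directed cycles and compute their means (weight / length). Sample:
  cycle 0 → 0: weight = 3, length = 1, mean = 3/1 ≈ 3.000
  cycle 1 → 1: weight = 5, length = 1, mean = 5/1 ≈ 5.000
  cycle 2 → 2: weight = 4, length = 1, mean = 4/1 ≈ 4.000
  cycle 0 → 1 → 0: weight = 3, length = 2, mean = 3/2 ≈ 1.500
  cycle 0 → 2 → 0: weight = 5, length = 2, mean = 5/2 ≈ 2.500
  cycle 1 → 0 → 1: weight = 3, length = 2, mean = 3/2 ≈ 1.500
Minimum mean = 1.500, attained e.g. along the cycle 0 → 1 → 0 with weight 3 and length 2. So λ(A) = 3/2 = 3/2.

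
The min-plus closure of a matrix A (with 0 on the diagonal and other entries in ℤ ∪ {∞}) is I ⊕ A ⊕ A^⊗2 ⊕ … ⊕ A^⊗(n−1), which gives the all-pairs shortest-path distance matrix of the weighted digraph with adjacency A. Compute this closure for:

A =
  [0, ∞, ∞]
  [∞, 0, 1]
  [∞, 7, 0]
Closure =
  [0, ∞, ∞]
  [∞, 0, 1]
  [∞, 7, 0]

This is the Floyd-Warshall all-pairs shortest-path computation. For each intermediate vertex k = 0, 1, …, 2, update dist[i][j] ← min(dist[i][j], dist[i][k] + dist[k][j]). The final matrix gives, for each (i, j), the minimum total weight of any directed path from i to j (possibly empty when i = j).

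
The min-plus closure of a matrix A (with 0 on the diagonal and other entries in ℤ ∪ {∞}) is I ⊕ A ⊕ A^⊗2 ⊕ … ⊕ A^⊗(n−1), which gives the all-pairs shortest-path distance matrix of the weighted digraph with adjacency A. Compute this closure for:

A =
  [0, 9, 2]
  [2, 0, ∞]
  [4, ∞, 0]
Closure =
  [0, 9, 2]
  [2, 0, 4]
  [4, 13, 0]

This is the Floyd-Warshall all-pairs shortest-path computation. For each intermediate vertex k = 0, 1, …, 2, update dist[i][j] ← min(dist[i][j], dist[i][k] + dist[k][j]). The final matrix gives, for each (i, j), the minimum total weight of any directed path from i to j (possibly empty when i = j).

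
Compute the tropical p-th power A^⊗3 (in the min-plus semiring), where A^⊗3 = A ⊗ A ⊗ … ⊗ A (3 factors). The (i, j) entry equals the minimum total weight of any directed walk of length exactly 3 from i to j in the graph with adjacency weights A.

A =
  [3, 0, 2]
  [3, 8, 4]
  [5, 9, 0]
A^⊗3 =
  [6, 3, 2]
  [6, 6, 4]
  [5, 5, 0]

Each entry (A^⊗3)_ij equals the minimum over all length-3 walks i = v_0 → v_1 → … → v_3 = j of Σ_t A[v_t][v_{t+1}]. For example, for (i, j) = (0, 2) we minimise over 9 possible intermediate vertex sequences; the minimum is 2, attained along the walk 0 → 2 → 2 → 2.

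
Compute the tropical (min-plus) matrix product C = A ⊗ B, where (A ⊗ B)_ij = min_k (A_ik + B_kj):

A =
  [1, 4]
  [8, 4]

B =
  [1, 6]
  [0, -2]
A ⊗ B =
  [2, 2]
  [4, 2]

Apply the min-plus product entry-by-entry:
  C[0][0] = min over k of (A[0][0] + B[0][0] = 1 + 1 = 2, A[0][1] + B[1][0] = 4 + 0 = 4) = 2 (attained at k = 0)
  C[0][1] = min over k of (A[0][0] + B[0][1] = 1 + 6 = 7, A[0][1] + B[1][1] = 4 + -2 = 2) = 2 (attained at k = 1)
  C[1][0] = min over k of (A[1][0] + B[0][0] = 8 + 1 = 9, A[1][1] + B[1][0] = 4 + 0 = 4) = 4 (attained at k = 1)
  C[1][1] = min over k of (A[1][0] + B[0][1] = 8 + 6 = 14, A[1][1] + B[1][1] = 4 + -2 = 2) = 2 (attained at k = 1)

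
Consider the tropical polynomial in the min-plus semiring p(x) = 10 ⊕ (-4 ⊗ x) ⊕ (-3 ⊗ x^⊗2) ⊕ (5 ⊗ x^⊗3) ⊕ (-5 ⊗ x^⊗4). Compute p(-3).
p(-3) = -17

A tropical monomial a ⊗ x^⊗i evaluates to a + i · x. Evaluating each term at x = -3:
  Term 0 contributes 10 + 0 · -3 = 10
  Term 1 contributes -4 + 1 · -3 = -7
  Term 2 contributes -3 + 2 · -3 = -9
  Term 3 contributes 5 + 3 · -3 = -4
  Term 4 contributes -5 + 4 · -3 = -17
p(-3) = ⊕ of these = min[10, -7, -9, -4, -17] = -17.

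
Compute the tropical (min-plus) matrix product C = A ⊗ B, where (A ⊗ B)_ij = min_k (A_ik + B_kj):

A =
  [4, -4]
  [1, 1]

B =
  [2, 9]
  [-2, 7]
A ⊗ B =
  [-6, 3]
  [-1, 8]

Apply the min-plus product entry-by-entry:
  C[0][0] = min over k of (A[0][0] + B[0][0] = 4 + 2 = 6, A[0][1] + B[1][0] = -4 + -2 = -6) = -6 (attained at k = 1)
  C[0][1] = min over k of (A[0][0] + B[0][1] = 4 + 9 = 13, A[0][1] + B[1][1] = -4 + 7 = 3) = 3 (attained at k = 1)
  C[1][0] = min over k of (A[1][0] + B[0][0] = 1 + 2 = 3, A[1][1] + B[1][0] = 1 + -2 = -1) = -1 (attained at k = 1)
  C[1][1] = min over k of (A[1][0] + B[0][1] = 1 + 9 = 10, A[1][1] + B[1][1] = 1 + 7 = 8) = 8 (attained at k = 1)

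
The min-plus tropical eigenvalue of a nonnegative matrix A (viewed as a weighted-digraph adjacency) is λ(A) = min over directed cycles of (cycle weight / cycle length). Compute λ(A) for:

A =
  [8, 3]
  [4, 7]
λ(A) = 7/2

Enumerate directed cycles and compute their means (weight / length). Sample:
  cycle 0 → 0: weight = 8, length = 1, mean = 8/1 ≈ 8.000
  cycle 1 → 1: weight = 7, length = 1, mean = 7/1 ≈ 7.000
  cycle 0 → 1 → 0: weight = 7, length = 2, mean = 7/2 ≈ 3.500
  cycle 1 → 0 → 1: weight = 7, length = 2, mean = 7/2 ≈ 3.500
Minimum mean = 3.500, attained e.g. along the cycle 0 → 1 → 0 with weight 7 and length 2. So λ(A) = 7/2 = 7/2.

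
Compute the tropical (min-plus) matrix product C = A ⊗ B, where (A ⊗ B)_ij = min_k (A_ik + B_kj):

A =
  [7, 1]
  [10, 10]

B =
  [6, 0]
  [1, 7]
A ⊗ B =
  [2, 7]
  [11, 10]

Apply the min-plus product entry-by-entry:
  C[0][0] = min over k of (A[0][0] + B[0][0] = 7 + 6 = 13, A[0][1] + B[1][0] = 1 + 1 = 2) = 2 (attained at k = 1)
  C[0][1] = min over k of (A[0][0] + B[0][1] = 7 + 0 = 7, A[0][1] + B[1][1] = 1 + 7 = 8) = 7 (attained at k = 0)
  C[1][0] = min over k of (A[1][0] + B[0][0] = 10 + 6 = 16, A[1][1] + B[1][0] = 10 + 1 = 11) = 11 (attained at k = 1)
  C[1][1] = min over k of (A[1][0] + B[0][1] = 10 + 0 = 10, A[1][1] + B[1][1] = 10 + 7 = 17) = 10 (attained at k = 0)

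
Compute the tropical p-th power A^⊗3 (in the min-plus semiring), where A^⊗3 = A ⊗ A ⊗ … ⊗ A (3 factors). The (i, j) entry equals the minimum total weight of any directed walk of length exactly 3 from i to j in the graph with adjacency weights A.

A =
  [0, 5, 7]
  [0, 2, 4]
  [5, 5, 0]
A^⊗3 =
  [0, 5, 7]
  [0, 5, 4]
  [5, 5, 0]

Each entry (A^⊗3)_ij equals the minimum over all length-3 walks i = v_0 → v_1 → … → v_3 = j of Σ_t A[v_t][v_{t+1}]. For example, for (i, j) = (0, 2) we minimise over 9 possible intermediate vertex sequences; the minimum is 7, attained along the walk 0 → 0 → 0 → 2.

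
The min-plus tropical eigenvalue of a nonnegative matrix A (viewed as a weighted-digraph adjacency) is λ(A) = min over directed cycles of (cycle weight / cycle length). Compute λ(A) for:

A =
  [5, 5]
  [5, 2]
λ(A) = 2

Enumerate directed cycles and compute their means (weight / length). Sample:
  cycle 0 → 0: weight = 5, length = 1, mean = 5/1 ≈ 5.000
  cycle 1 → 1: weight = 2, length = 1, mean = 2/1 ≈ 2.000
  cycle 0 → 1 → 0: weight = 10, length = 2, mean = 10/2 ≈ 5.000
  cycle 1 → 0 → 1: weight = 10, length = 2, mean = 10/2 ≈ 5.000
Minimum mean = 2.000, attained e.g. along the cycle 1 → 1 with weight 2 and length 1. So λ(A) = 2/1 = 2.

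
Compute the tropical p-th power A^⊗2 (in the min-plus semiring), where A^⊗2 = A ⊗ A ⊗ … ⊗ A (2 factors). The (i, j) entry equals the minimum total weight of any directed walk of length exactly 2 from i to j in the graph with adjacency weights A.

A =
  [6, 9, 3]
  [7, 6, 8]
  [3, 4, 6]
A^⊗2 =
  [6, 7, 9]
  [11, 12, 10]
  [9, 10, 6]

Each entry (A^⊗2)_ij equals the minimum over all length-2 walks i = v_0 → v_1 → … → v_2 = j of Σ_t A[v_t][v_{t+1}]. For example, for (i, j) = (0, 2) we minimise over 3 possible intermediate vertex sequences; the minimum is 9, attained along the walk 0 → 0 → 2.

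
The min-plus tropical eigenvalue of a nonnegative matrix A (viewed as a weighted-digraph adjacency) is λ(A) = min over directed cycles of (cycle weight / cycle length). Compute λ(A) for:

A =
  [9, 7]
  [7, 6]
λ(A) = 6

Enumerate directed cycles and compute their means (weight / length). Sample:
  cycle 0 → 0: weight = 9, length = 1, mean = 9/1 ≈ 9.000
  cycle 1 → 1: weight = 6, length = 1, mean = 6/1 ≈ 6.000
  cycle 0 → 1 → 0: weight = 14, length = 2, mean = 14/2 ≈ 7.000
  cycle 1 → 0 → 1: weight = 14, length = 2, mean = 14/2 ≈ 7.000
Minimum mean = 6.000, attained e.g. along the cycle 1 → 1 with weight 6 and length 1. So λ(A) = 6/1 = 6.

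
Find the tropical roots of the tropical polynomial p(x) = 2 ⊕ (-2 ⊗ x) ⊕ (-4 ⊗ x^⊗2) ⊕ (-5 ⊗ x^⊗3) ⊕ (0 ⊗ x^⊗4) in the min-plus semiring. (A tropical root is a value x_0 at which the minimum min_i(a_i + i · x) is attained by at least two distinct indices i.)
Roots: {-5, 1, 2, 4}

Each tropical root is a break point of the lower envelope of the lines y = a_i + i · x (there are 5 lines, with slopes 0, 1, ..., 4). Only the lines that attain the minimum somewhere contribute to roots; other lines are dominated. Here the surviving (envelope) indices are i = 4, i = 3, i = 2, i = 1, i = 0.
Intersections between consecutive envelope lines give the roots: for adjacent envelope indices i < j the intersection is x = (a_i − a_j) / (j − i). Reading off the sorted break points: {-5, 1, 2, 4}.
Verification: at each break x_0, at least two indices attain the minimum of min_i(a_i + i · x_0).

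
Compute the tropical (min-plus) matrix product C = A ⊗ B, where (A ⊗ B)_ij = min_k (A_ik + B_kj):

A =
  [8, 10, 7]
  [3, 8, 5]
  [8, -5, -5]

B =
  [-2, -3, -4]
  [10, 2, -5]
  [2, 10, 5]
A ⊗ B =
  [6, 5, 4]
  [1, 0, -1]
  [-3, -3, -10]

Apply the min-plus product entry-by-entry:
  C[0][0] = min over k of (A[0][0] + B[0][0] = 8 + -2 = 6, A[0][1] + B[1][0] = 10 + 10 = 20, A[0][2] + B[2][0] = 7 + 2 = 9) = 6 (attained at k = 0)
  C[0][1] = min over k of (A[0][0] + B[0][1] = 8 + -3 = 5, A[0][1] + B[1][1] = 10 + 2 = 12, A[0][2] + B[2][1] = 7 + 10 = 17) = 5 (attained at k = 0)
  C[0][2] = min over k of (A[0][0] + B[0][2] = 8 + -4 = 4, A[0][1] + B[1][2] = 10 + -5 = 5, A[0][2] + B[2][2] = 7 + 5 = 12) = 4 (attained at k = 0)
  C[1][0] = min over k of (A[1][0] + B[0][0] = 3 + -2 = 1, A[1][1] + B[1][0] = 8 + 10 = 18, A[1][2] + B[2][0] = 5 + 2 = 7) = 1 (attained at k = 0)
  C[1][1] = min over k of (A[1][0] + B[0][1] = 3 + -3 = 0, A[1][1] + B[1][1] = 8 + 2 = 10, A[1][2] + B[2][1] = 5 + 10 = 15) = 0 (attained at k = 0)
  C[1][2] = min over k of (A[1][0] + B[0][2] = 3 + -4 = -1, A[1][1] + B[1][2] = 8 + -5 = 3, A[1][2] + B[2][2] = 5 + 5 = 10) = -1 (attained at k = 0)
  C[2][0] = min over k of (A[2][0] + B[0][0] = 8 + -2 = 6, A[2][1] + B[1][0] = -5 + 10 = 5, A[2][2] + B[2][0] = -5 + 2 = -3) = -3 (attained at k = 2)
  C[2][1] = min over k of (A[2][0] + B[0][1] = 8 + -3 = 5, A[2][1] + B[1][1] = -5 + 2 = -3, A[2][2] + B[2][1] = -5 + 10 = 5) = -3 (attained at k = 1)
  C[2][2] = min over k of (A[2][0] + B[0][2] = 8 + -4 = 4, A[2][1] + B[1][2] = -5 + -5 = -10, A[2][2] + B[2][2] = -5 + 5 = 0) = -10 (attained at k = 1)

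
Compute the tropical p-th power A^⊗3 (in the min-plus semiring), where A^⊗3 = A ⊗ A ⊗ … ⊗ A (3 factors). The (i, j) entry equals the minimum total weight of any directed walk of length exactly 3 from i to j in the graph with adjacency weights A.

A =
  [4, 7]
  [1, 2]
A^⊗3 =
  [10, 11]
  [5, 6]

Each entry (A^⊗3)_ij equals the minimum over all length-3 walks i = v_0 → v_1 → … → v_3 = j of Σ_t A[v_t][v_{t+1}]. For example, for (i, j) = (0, 1) we minimise over 4 possible intermediate vertex sequences; the minimum is 11, attained along the walk 0 → 1 → 1 → 1.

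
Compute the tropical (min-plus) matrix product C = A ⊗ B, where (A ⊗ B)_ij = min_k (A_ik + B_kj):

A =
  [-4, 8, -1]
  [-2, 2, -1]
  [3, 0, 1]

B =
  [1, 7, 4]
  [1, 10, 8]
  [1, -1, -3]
A ⊗ B =
  [-3, -2, -4]
  [-1, -2, -4]
  [1, 0, -2]

Apply the min-plus product entry-by-entry:
  C[0][0] = min over k of (A[0][0] + B[0][0] = -4 + 1 = -3, A[0][1] + B[1][0] = 8 + 1 = 9, A[0][2] + B[2][0] = -1 + 1 = 0) = -3 (attained at k = 0)
  C[0][1] = min over k of (A[0][0] + B[0][1] = -4 + 7 = 3, A[0][1] + B[1][1] = 8 + 10 = 18, A[0][2] + B[2][1] = -1 + -1 = -2) = -2 (attained at k = 2)
  C[0][2] = min over k of (A[0][0] + B[0][2] = -4 + 4 = 0, A[0][1] + B[1][2] = 8 + 8 = 16, A[0][2] + B[2][2] = -1 + -3 = -4) = -4 (attained at k = 2)
  C[1][0] = min over k of (A[1][0] + B[0][0] = -2 + 1 = -1, A[1][1] + B[1][0] = 2 + 1 = 3, A[1][2] + B[2][0] = -1 + 1 = 0) = -1 (attained at k = 0)
  C[1][1] = min over k of (A[1][0] + B[0][1] = -2 + 7 = 5, A[1][1] + B[1][1] = 2 + 10 = 12, A[1][2] + B[2][1] = -1 + -1 = -2) = -2 (attained at k = 2)
  C[1][2] = min over k of (A[1][0] + B[0][2] = -2 + 4 = 2, A[1][1] + B[1][2] = 2 + 8 = 10, A[1][2] + B[2][2] = -1 + -3 = -4) = -4 (attained at k = 2)
  C[2][0] = min over k of (A[2][0] + B[0][0] = 3 + 1 = 4, A[2][1] + B[1][0] = 0 + 1 = 1, A[2][2] + B[2][0] = 1 + 1 = 2) = 1 (attained at k = 1)
  C[2][1] = min over k of (A[2][0] + B[0][1] = 3 + 7 = 10, A[2][1] + B[1][1] = 0 + 10 = 10, A[2][2] + B[2][1] = 1 + -1 = 0) = 0 (attained at k = 2)
  C[2][2] = min over k of (A[2][0] + B[0][2] = 3 + 4 = 7, A[2][1] + B[1][2] = 0 + 8 = 8, A[2][2] + B[2][2] = 1 + -3 = -2) = -2 (attained at k = 2)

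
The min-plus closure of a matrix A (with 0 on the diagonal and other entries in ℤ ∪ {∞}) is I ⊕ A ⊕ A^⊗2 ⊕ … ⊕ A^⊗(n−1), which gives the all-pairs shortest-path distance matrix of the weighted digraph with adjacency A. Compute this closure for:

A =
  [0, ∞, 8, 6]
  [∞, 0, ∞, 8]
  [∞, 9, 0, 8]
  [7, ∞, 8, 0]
Closure =
  [0, 17, 8, 6]
  [15, 0, 16, 8]
  [15, 9, 0, 8]
  [7, 17, 8, 0]

This is the Floyd-Warshall all-pairs shortest-path computation. For each intermediate vertex k = 0, 1, …, 3, update dist[i][j] ← min(dist[i][j], dist[i][k] + dist[k][j]). The final matrix gives, for each (i, j), the minimum total weight of any directed path from i to j (possibly empty when i = j).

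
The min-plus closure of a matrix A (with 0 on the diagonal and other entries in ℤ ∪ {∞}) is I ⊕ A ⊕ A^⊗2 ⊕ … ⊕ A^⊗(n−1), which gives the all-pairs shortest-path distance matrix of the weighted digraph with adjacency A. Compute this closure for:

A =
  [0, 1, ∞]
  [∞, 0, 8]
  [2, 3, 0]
Closure =
  [0, 1, 9]
  [10, 0, 8]
  [2, 3, 0]

This is the Floyd-Warshall all-pairs shortest-path computation. For each intermediate vertex k = 0, 1, …, 2, update dist[i][j] ← min(dist[i][j], dist[i][k] + dist[k][j]). The final matrix gives, for each (i, j), the minimum total weight of any directed path from i to j (possibly empty when i = j).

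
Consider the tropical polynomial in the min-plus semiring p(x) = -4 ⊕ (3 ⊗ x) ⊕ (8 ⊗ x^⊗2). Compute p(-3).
p(-3) = -4

A tropical monomial a ⊗ x^⊗i evaluates to a + i · x. Evaluating each term at x = -3:
  Term 0 contributes -4 + 0 · -3 = -4
  Term 1 contributes 3 + 1 · -3 = 0
  Term 2 contributes 8 + 2 · -3 = 2
p(-3) = ⊕ of these = min[-4, 0, 2] = -4.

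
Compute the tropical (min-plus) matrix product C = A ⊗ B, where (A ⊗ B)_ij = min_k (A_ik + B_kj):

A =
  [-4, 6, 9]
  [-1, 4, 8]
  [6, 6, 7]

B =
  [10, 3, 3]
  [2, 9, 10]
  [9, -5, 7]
A ⊗ B =
  [6, -1, -1]
  [6, 2, 2]
  [8, 2, 9]

Apply the min-plus product entry-by-entry:
  C[0][0] = min over k of (A[0][0] + B[0][0] = -4 + 10 = 6, A[0][1] + B[1][0] = 6 + 2 = 8, A[0][2] + B[2][0] = 9 + 9 = 18) = 6 (attained at k = 0)
  C[0][1] = min over k of (A[0][0] + B[0][1] = -4 + 3 = -1, A[0][1] + B[1][1] = 6 + 9 = 15, A[0][2] + B[2][1] = 9 + -5 = 4) = -1 (attained at k = 0)
  C[0][2] = min over k of (A[0][0] + B[0][2] = -4 + 3 = -1, A[0][1] + B[1][2] = 6 + 10 = 16, A[0][2] + B[2][2] = 9 + 7 = 16) = -1 (attained at k = 0)
  C[1][0] = min over k of (A[1][0] + B[0][0] = -1 + 10 = 9, A[1][1] + B[1][0] = 4 + 2 = 6, A[1][2] + B[2][0] = 8 + 9 = 17) = 6 (attained at k = 1)
  C[1][1] = min over k of (A[1][0] + B[0][1] = -1 + 3 = 2, A[1][1] + B[1][1] = 4 + 9 = 13, A[1][2] + B[2][1] = 8 + -5 = 3) = 2 (attained at k = 0)
  C[1][2] = min over k of (A[1][0] + B[0][2] = -1 + 3 = 2, A[1][1] + B[1][2] = 4 + 10 = 14, A[1][2] + B[2][2] = 8 + 7 = 15) = 2 (attained at k = 0)
  C[2][0] = min over k of (A[2][0] + B[0][0] = 6 + 10 = 16, A[2][1] + B[1][0] = 6 + 2 = 8, A[2][2] + B[2][0] = 7 + 9 = 16) = 8 (attained at k = 1)
  C[2][1] = min over k of (A[2][0] + B[0][1] = 6 + 3 = 9, A[2][1] + B[1][1] = 6 + 9 = 15, A[2][2] + B[2][1] = 7 + -5 = 2) = 2 (attained at k = 2)
  C[2][2] = min over k of (A[2][0] + B[0][2] = 6 + 3 = 9, A[2][1] + B[1][2] = 6 + 10 = 16, A[2][2] + B[2][2] = 7 + 7 = 14) = 9 (attained at k = 0)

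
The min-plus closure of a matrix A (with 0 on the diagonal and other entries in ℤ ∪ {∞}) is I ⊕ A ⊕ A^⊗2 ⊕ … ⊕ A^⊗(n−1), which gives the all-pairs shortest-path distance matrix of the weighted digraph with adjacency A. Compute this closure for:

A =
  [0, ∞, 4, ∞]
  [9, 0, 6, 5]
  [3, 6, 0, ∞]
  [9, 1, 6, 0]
Closure =
  [0, 10, 4, 15]
  [9, 0, 6, 5]
  [3, 6, 0, 11]
  [9, 1, 6, 0]

This is the Floyd-Warshall all-pairs shortest-path computation. For each intermediate vertex k = 0, 1, …, 3, update dist[i][j] ← min(dist[i][j], dist[i][k] + dist[k][j]). The final matrix gives, for each (i, j), the minimum total weight of any directed path from i to j (possibly empty when i = j).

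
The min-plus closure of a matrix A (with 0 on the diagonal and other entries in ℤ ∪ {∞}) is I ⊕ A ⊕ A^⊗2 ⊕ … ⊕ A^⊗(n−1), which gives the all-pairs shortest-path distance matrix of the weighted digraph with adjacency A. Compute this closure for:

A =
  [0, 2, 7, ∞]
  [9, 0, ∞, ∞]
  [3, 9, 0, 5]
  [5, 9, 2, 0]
Closure =
  [0, 2, 7, 12]
  [9, 0, 16, 21]
  [3, 5, 0, 5]
  [5, 7, 2, 0]

This is the Floyd-Warshall all-pairs shortest-path computation. For each intermediate vertex k = 0, 1, …, 3, update dist[i][j] ← min(dist[i][j], dist[i][k] + dist[k][j]). The final matrix gives, for each (i, j), the minimum total weight of any directed path from i to j (possibly empty when i = j).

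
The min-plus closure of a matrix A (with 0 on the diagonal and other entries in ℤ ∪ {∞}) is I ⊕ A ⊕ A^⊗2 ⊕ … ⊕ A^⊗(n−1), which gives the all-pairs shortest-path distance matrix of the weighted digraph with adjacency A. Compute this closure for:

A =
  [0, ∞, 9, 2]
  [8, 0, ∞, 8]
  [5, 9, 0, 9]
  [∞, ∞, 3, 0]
Closure =
  [0, 14, 5, 2]
  [8, 0, 11, 8]
  [5, 9, 0, 7]
  [8, 12, 3, 0]

This is the Floyd-Warshall all-pairs shortest-path computation. For each intermediate vertex k = 0, 1, …, 3, update dist[i][j] ← min(dist[i][j], dist[i][k] + dist[k][j]). The final matrix gives, for each (i, j), the minimum total weight of any directed path from i to j (possibly empty when i = j).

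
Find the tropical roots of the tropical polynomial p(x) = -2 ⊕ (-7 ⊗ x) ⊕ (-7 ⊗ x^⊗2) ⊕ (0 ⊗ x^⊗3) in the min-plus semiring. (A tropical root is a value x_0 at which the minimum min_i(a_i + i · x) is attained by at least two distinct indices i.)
Roots: {-7, 0, 5}

Each tropical root is a break point of the lower envelope of the lines y = a_i + i · x (there are 4 lines, with slopes 0, 1, ..., 3). Only the lines that attain the minimum somewhere contribute to roots; other lines are dominated. Here the surviving (envelope) indices are i = 3, i = 2, i = 1, i = 0.
Intersections between consecutive envelope lines give the roots: for adjacent envelope indices i < j the intersection is x = (a_i − a_j) / (j − i). Reading off the sorted break points: {-7, 0, 5}.
Verification: at each break x_0, at least two indices attain the minimum of min_i(a_i + i · x_0).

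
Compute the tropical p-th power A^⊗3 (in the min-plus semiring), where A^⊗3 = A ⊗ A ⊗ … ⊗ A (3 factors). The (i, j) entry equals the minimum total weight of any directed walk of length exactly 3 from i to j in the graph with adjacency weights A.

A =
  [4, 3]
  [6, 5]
A^⊗3 =
  [12, 11]
  [14, 13]

Each entry (A^⊗3)_ij equals the minimum over all length-3 walks i = v_0 → v_1 → … → v_3 = j of Σ_t A[v_t][v_{t+1}]. For example, for (i, j) = (0, 1) we minimise over 4 possible intermediate vertex sequences; the minimum is 11, attained along the walk 0 → 0 → 0 → 1.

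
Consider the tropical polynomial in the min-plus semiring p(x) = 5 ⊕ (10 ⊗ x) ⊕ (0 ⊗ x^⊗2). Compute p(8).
p(8) = 5

A tropical monomial a ⊗ x^⊗i evaluates to a + i · x. Evaluating each term at x = 8:
  Term 0 contributes 5 + 0 · 8 = 5
  Term 1 contributes 10 + 1 · 8 = 18
  Term 2 contributes 0 + 2 · 8 = 16
p(8) = ⊕ of these = min[5, 18, 16] = 5.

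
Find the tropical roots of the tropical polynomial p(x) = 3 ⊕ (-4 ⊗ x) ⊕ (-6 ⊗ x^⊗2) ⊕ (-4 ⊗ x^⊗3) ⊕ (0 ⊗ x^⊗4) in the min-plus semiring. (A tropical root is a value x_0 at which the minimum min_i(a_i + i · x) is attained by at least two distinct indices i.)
Roots: {-4, -2, 2, 7}

Each tropical root is a break point of the lower envelope of the lines y = a_i + i · x (there are 5 lines, with slopes 0, 1, ..., 4). Only the lines that attain the minimum somewhere contribute to roots; other lines are dominated. Here the surviving (envelope) indices are i = 4, i = 3, i = 2, i = 1, i = 0.
Intersections between consecutive envelope lines give the roots: for adjacent envelope indices i < j the intersection is x = (a_i − a_j) / (j − i). Reading off the sorted break points: {-4, -2, 2, 7}.
Verification: at each break x_0, at least two indices attain the minimum of min_i(a_i + i · x_0).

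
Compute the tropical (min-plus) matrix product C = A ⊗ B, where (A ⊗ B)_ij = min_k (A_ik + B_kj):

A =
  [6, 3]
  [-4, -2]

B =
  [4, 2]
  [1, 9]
A ⊗ B =
  [4, 8]
  [-1, -2]

Apply the min-plus product entry-by-entry:
  C[0][0] = min over k of (A[0][0] + B[0][0] = 6 + 4 = 10, A[0][1] + B[1][0] = 3 + 1 = 4) = 4 (attained at k = 1)
  C[0][1] = min over k of (A[0][0] + B[0][1] = 6 + 2 = 8, A[0][1] + B[1][1] = 3 + 9 = 12) = 8 (attained at k = 0)
  C[1][0] = min over k of (A[1][0] + B[0][0] = -4 + 4 = 0, A[1][1] + B[1][0] = -2 + 1 = -1) = -1 (attained at k = 1)
  C[1][1] = min over k of (A[1][0] + B[0][1] = -4 + 2 = -2, A[1][1] + B[1][1] = -2 + 9 = 7) = -2 (attained at k = 0)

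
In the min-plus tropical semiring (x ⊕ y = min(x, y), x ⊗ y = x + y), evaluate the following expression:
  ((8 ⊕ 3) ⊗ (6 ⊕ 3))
((8 ⊕ 3) ⊗ (6 ⊕ 3)) = 6

Expand innermost to outermost. Recall ⊕ takes the minimum of its arguments and ⊗ takes their sum. Working out the expression ((8 ⊕ 3) ⊗ (6 ⊕ 3)) gives 6.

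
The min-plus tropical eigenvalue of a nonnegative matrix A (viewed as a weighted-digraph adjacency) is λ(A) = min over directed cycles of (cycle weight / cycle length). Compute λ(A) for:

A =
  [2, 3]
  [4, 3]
λ(A) = 2

Enumerate directed cycles and compute their means (weight / length). Sample:
  cycle 0 → 0: weight = 2, length = 1, mean = 2/1 ≈ 2.000
  cycle 1 → 1: weight = 3, length = 1, mean = 3/1 ≈ 3.000
  cycle 0 → 1 → 0: weight = 7, length = 2, mean = 7/2 ≈ 3.500
  cycle 1 → 0 → 1: weight = 7, length = 2, mean = 7/2 ≈ 3.500
Minimum mean = 2.000, attained e.g. along the cycle 0 → 0 with weight 2 and length 1. So λ(A) = 2/1 = 2.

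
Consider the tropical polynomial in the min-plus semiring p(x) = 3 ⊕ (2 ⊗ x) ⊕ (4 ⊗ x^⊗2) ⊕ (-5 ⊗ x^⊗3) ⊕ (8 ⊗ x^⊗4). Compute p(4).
p(4) = 3

A tropical monomial a ⊗ x^⊗i evaluates to a + i · x. Evaluating each term at x = 4:
  Term 0 contributes 3 + 0 · 4 = 3
  Term 1 contributes 2 + 1 · 4 = 6
  Term 2 contributes 4 + 2 · 4 = 12
  Term 3 contributes -5 + 3 · 4 = 7
  Term 4 contributes 8 + 4 · 4 = 24
p(4) = ⊕ of these = min[3, 6, 12, 7, 24] = 3.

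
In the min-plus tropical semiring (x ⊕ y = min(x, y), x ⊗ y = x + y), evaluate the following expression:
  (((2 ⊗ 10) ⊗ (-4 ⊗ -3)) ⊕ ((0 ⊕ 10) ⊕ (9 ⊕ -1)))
(((2 ⊗ 10) ⊗ (-4 ⊗ -3)) ⊕ ((0 ⊕ 10) ⊕ (9 ⊕ -1))) = -1

Expand innermost to outermost. Recall ⊕ takes the minimum of its arguments and ⊗ takes their sum. Working out the expression (((2 ⊗ 10) ⊗ (-4 ⊗ -3)) ⊕ ((0 ⊕ 10) ⊕ (9 ⊕ -1))) gives -1.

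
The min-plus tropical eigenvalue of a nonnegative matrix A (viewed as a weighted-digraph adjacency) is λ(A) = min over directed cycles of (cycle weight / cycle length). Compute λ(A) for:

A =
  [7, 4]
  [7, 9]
λ(A) = 11/2

Enumerate directed cycles and compute their means (weight / length). Sample:
  cycle 0 → 0: weight = 7, length = 1, mean = 7/1 ≈ 7.000
  cycle 1 → 1: weight = 9, length = 1, mean = 9/1 ≈ 9.000
  cycle 0 → 1 → 0: weight = 11, length = 2, mean = 11/2 ≈ 5.500
  cycle 1 → 0 → 1: weight = 11, length = 2, mean = 11/2 ≈ 5.500
Minimum mean = 5.500, attained e.g. along the cycle 0 → 1 → 0 with weight 11 and length 2. So λ(A) = 11/2 = 11/2.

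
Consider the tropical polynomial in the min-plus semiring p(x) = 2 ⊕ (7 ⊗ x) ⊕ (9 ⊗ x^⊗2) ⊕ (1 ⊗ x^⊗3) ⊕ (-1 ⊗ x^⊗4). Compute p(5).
p(5) = 2

A tropical monomial a ⊗ x^⊗i evaluates to a + i · x. Evaluating each term at x = 5:
  Term 0 contributes 2 + 0 · 5 = 2
  Term 1 contributes 7 + 1 · 5 = 12
  Term 2 contributes 9 + 2 · 5 = 19
  Term 3 contributes 1 + 3 · 5 = 16
  Term 4 contributes -1 + 4 · 5 = 19
p(5) = ⊕ of these = min[2, 12, 19, 16, 19] = 2.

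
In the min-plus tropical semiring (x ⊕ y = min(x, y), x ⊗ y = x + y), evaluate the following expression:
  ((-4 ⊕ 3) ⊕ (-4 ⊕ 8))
((-4 ⊕ 3) ⊕ (-4 ⊕ 8)) = -4

Expand innermost to outermost. Recall ⊕ takes the minimum of its arguments and ⊗ takes their sum. Working out the expression ((-4 ⊕ 3) ⊕ (-4 ⊕ 8)) gives -4.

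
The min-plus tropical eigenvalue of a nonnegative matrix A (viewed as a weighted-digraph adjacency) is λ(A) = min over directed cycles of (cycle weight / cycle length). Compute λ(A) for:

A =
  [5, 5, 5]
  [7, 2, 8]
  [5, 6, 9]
λ(A) = 2

Enumerate directed cycles and compute their means (weight / length). Sample:
  cycle 0 → 0: weight = 5, length = 1, mean = 5/1 ≈ 5.000
  cycle 1 → 1: weight = 2, length = 1, mean = 2/1 ≈ 2.000
  cycle 2 → 2: weight = 9, length = 1, mean = 9/1 ≈ 9.000
  cycle 0 → 1 → 0: weight = 12, length = 2, mean = 12/2 ≈ 6.000
  cycle 0 → 2 → 0: weight = 10, length = 2, mean = 10/2 ≈ 5.000
  cycle 1 → 0 → 1: weight = 12, length = 2, mean = 12/2 ≈ 6.000
Minimum mean = 2.000, attained e.g. along the cycle 1 → 1 with weight 2 and length 1. So λ(A) = 2/1 = 2.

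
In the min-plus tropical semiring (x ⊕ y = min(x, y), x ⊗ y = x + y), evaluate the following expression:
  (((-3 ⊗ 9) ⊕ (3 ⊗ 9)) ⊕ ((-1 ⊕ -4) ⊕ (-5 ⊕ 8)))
(((-3 ⊗ 9) ⊕ (3 ⊗ 9)) ⊕ ((-1 ⊕ -4) ⊕ (-5 ⊕ 8))) = -5

Expand innermost to outermost. Recall ⊕ takes the minimum of its arguments and ⊗ takes their sum. Working out the expression (((-3 ⊗ 9) ⊕ (3 ⊗ 9)) ⊕ ((-1 ⊕ -4) ⊕ (-5 ⊕ 8))) gives -5.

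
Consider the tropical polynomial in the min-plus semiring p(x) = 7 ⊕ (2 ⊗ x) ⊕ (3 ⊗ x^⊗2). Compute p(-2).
p(-2) = -1

A tropical monomial a ⊗ x^⊗i evaluates to a + i · x. Evaluating each term at x = -2:
  Term 0 contributes 7 + 0 · -2 = 7
  Term 1 contributes 2 + 1 · -2 = 0
  Term 2 contributes 3 + 2 · -2 = -1
p(-2) = ⊕ of these = min[7, 0, -1] = -1.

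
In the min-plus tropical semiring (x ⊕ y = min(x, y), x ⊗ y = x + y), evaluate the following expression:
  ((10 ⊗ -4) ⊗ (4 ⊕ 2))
((10 ⊗ -4) ⊗ (4 ⊕ 2)) = 8

Expand innermost to outermost. Recall ⊕ takes the minimum of its arguments and ⊗ takes their sum. Working out the expression ((10 ⊗ -4) ⊗ (4 ⊕ 2)) gives 8.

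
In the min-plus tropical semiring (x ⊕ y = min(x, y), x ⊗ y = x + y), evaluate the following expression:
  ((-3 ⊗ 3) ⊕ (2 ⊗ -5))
((-3 ⊗ 3) ⊕ (2 ⊗ -5)) = -3

Expand innermost to outermost. Recall ⊕ takes the minimum of its arguments and ⊗ takes their sum. Working out the expression ((-3 ⊗ 3) ⊕ (2 ⊗ -5)) gives -3.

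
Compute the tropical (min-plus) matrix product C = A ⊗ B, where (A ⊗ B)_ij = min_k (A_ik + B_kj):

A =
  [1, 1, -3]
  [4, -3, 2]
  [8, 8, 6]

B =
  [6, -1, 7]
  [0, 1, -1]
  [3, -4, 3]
A ⊗ B =
  [0, -7, 0]
  [-3, -2, -4]
  [8, 2, 7]

Apply the min-plus product entry-by-entry:
  C[0][0] = min over k of (A[0][0] + B[0][0] = 1 + 6 = 7, A[0][1] + B[1][0] = 1 + 0 = 1, A[0][2] + B[2][0] = -3 + 3 = 0) = 0 (attained at k = 2)
  C[0][1] = min over k of (A[0][0] + B[0][1] = 1 + -1 = 0, A[0][1] + B[1][1] = 1 + 1 = 2, A[0][2] + B[2][1] = -3 + -4 = -7) = -7 (attained at k = 2)
  C[0][2] = min over k of (A[0][0] + B[0][2] = 1 + 7 = 8, A[0][1] + B[1][2] = 1 + -1 = 0, A[0][2] + B[2][2] = -3 + 3 = 0) = 0 (attained at k = 1)
  C[1][0] = min over k of (A[1][0] + B[0][0] = 4 + 6 = 10, A[1][1] + B[1][0] = -3 + 0 = -3, A[1][2] + B[2][0] = 2 + 3 = 5) = -3 (attained at k = 1)
  C[1][1] = min over k of (A[1][0] + B[0][1] = 4 + -1 = 3, A[1][1] + B[1][1] = -3 + 1 = -2, A[1][2] + B[2][1] = 2 + -4 = -2) = -2 (attained at k = 1)
  C[1][2] = min over k of (A[1][0] + B[0][2] = 4 + 7 = 11, A[1][1] + B[1][2] = -3 + -1 = -4, A[1][2] + B[2][2] = 2 + 3 = 5) = -4 (attained at k = 1)
  C[2][0] = min over k of (A[2][0] + B[0][0] = 8 + 6 = 14, A[2][1] + B[1][0] = 8 + 0 = 8, A[2][2] + B[2][0] = 6 + 3 = 9) = 8 (attained at k = 1)
  C[2][1] = min over k of (A[2][0] + B[0][1] = 8 + -1 = 7, A[2][1] + B[1][1] = 8 + 1 = 9, A[2][2] + B[2][1] = 6 + -4 = 2) = 2 (attained at k = 2)
  C[2][2] = min over k of (A[2][0] + B[0][2] = 8 + 7 = 15, A[2][1] + B[1][2] = 8 + -1 = 7, A[2][2] + B[2][2] = 6 + 3 = 9) = 7 (attained at k = 1)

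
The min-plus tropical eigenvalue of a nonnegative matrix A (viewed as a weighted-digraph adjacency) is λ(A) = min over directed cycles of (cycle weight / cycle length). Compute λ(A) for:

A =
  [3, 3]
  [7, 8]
λ(A) = 3

Enumerate directed cycles and compute their means (weight / length). Sample:
  cycle 0 → 0: weight = 3, length = 1, mean = 3/1 ≈ 3.000
  cycle 1 → 1: weight = 8, length = 1, mean = 8/1 ≈ 8.000
  cycle 0 → 1 → 0: weight = 10, length = 2, mean = 10/2 ≈ 5.000
  cycle 1 → 0 → 1: weight = 10, length = 2, mean = 10/2 ≈ 5.000
Minimum mean = 3.000, attained e.g. along the cycle 0 → 0 with weight 3 and length 1. So λ(A) = 3/1 = 3.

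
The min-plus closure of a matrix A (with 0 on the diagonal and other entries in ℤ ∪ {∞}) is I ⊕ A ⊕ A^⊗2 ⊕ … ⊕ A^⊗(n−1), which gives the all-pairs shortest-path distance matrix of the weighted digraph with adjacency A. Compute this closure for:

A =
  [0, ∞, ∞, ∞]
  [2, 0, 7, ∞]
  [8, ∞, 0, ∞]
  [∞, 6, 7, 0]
Closure =
  [0, ∞, ∞, ∞]
  [2, 0, 7, ∞]
  [8, ∞, 0, ∞]
  [8, 6, 7, 0]

This is the Floyd-Warshall all-pairs shortest-path computation. For each intermediate vertex k = 0, 1, …, 3, update dist[i][j] ← min(dist[i][j], dist[i][k] + dist[k][j]). The final matrix gives, for each (i, j), the minimum total weight of any directed path from i to j (possibly empty when i = j).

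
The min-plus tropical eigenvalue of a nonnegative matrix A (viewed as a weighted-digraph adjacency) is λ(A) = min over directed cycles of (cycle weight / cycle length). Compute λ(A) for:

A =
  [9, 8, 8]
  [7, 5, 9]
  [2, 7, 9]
λ(A) = 5

Enumerate directed cycles and compute their means (weight / length). Sample:
  cycle 0 → 0: weight = 9, length = 1, mean = 9/1 ≈ 9.000
  cycle 1 → 1: weight = 5, length = 1, mean = 5/1 ≈ 5.000
  cycle 2 → 2: weight = 9, length = 1, mean = 9/1 ≈ 9.000
  cycle 0 → 1 → 0: weight = 15, length = 2, mean = 15/2 ≈ 7.500
  cycle 0 → 2 → 0: weight = 10, length = 2, mean = 10/2 ≈ 5.000
  cycle 1 → 0 → 1: weight = 15, length = 2, mean = 15/2 ≈ 7.500
Minimum mean = 5.000, attained e.g. along the cycle 1 → 1 with weight 5 and length 1. So λ(A) = 5/1 = 5.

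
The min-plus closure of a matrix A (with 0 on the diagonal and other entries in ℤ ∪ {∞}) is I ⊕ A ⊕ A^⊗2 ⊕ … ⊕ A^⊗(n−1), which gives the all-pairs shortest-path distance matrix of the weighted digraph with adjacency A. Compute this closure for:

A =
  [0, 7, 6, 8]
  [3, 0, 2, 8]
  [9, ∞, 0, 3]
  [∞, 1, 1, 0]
Closure =
  [0, 7, 6, 8]
  [3, 0, 2, 5]
  [7, 4, 0, 3]
  [4, 1, 1, 0]

This is the Floyd-Warshall all-pairs shortest-path computation. For each intermediate vertex k = 0, 1, …, 3, update dist[i][j] ← min(dist[i][j], dist[i][k] + dist[k][j]). The final matrix gives, for each (i, j), the minimum total weight of any directed path from i to j (possibly empty when i = j).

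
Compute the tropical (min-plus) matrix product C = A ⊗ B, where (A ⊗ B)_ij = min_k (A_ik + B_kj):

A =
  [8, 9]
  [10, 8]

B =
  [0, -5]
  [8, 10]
A ⊗ B =
  [8, 3]
  [10, 5]

Apply the min-plus product entry-by-entry:
  C[0][0] = min over k of (A[0][0] + B[0][0] = 8 + 0 = 8, A[0][1] + B[1][0] = 9 + 8 = 17) = 8 (attained at k = 0)
  C[0][1] = min over k of (A[0][0] + B[0][1] = 8 + -5 = 3, A[0][1] + B[1][1] = 9 + 10 = 19) = 3 (attained at k = 0)
  C[1][0] = min over k of (A[1][0] + B[0][0] = 10 + 0 = 10, A[1][1] + B[1][0] = 8 + 8 = 16) = 10 (attained at k = 0)
  C[1][1] = min over k of (A[1][0] + B[0][1] = 10 + -5 = 5, A[1][1] + B[1][1] = 8 + 10 = 18) = 5 (attained at k = 0)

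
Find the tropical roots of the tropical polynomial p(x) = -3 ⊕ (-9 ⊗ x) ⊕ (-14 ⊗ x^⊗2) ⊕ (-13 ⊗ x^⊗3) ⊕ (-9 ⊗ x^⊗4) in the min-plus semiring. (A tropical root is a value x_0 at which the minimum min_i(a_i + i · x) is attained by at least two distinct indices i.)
Roots: {-4, -1, 5, 6}

Each tropical root is a break point of the lower envelope of the lines y = a_i + i · x (there are 5 lines, with slopes 0, 1, ..., 4). Only the lines that attain the minimum somewhere contribute to roots; other lines are dominated. Here the surviving (envelope) indices are i = 4, i = 3, i = 2, i = 1, i = 0.
Intersections between consecutive envelope lines give the roots: for adjacent envelope indices i < j the intersection is x = (a_i − a_j) / (j − i). Reading off the sorted break points: {-4, -1, 5, 6}.
Verification: at each break x_0, at least two indices attain the minimum of min_i(a_i + i · x_0).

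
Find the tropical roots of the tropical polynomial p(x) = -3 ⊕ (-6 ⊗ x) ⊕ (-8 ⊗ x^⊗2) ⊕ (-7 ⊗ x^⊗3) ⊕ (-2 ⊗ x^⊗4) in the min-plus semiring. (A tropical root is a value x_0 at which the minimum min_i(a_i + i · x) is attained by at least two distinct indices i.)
Roots: {-5, -1, 2, 3}

Each tropical root is a break point of the lower envelope of the lines y = a_i + i · x (there are 5 lines, with slopes 0, 1, ..., 4). Only the lines that attain the minimum somewhere contribute to roots; other lines are dominated. Here the surviving (envelope) indices are i = 4, i = 3, i = 2, i = 1, i = 0.
Intersections between consecutive envelope lines give the roots: for adjacent envelope indices i < j the intersection is x = (a_i − a_j) / (j − i). Reading off the sorted break points: {-5, -1, 2, 3}.
Verification: at each break x_0, at least two indices attain the minimum of min_i(a_i + i · x_0).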